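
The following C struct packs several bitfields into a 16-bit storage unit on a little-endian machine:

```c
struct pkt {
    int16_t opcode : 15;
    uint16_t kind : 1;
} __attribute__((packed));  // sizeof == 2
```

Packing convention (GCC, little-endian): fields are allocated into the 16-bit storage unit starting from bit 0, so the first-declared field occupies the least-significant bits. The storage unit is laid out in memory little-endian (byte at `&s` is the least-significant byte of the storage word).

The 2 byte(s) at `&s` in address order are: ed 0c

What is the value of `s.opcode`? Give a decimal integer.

[0]=0xed [1]=0x0c (little-endian) → word 0x0ced
opcode [0+:15] = (word>>0) & 0x7fff = 3309  ←
kind [15+:1] = (word>>15) & 0x1 = 0
opcode signed 15b, MSB=0: value = 3309

3309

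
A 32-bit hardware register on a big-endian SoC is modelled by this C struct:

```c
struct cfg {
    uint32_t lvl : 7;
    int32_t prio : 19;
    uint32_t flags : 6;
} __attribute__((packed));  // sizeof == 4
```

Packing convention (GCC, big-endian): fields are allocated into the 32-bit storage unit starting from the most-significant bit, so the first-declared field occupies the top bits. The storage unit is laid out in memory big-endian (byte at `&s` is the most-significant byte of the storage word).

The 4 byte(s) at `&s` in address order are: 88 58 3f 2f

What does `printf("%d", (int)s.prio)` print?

[0]=0x88 [1]=0x58 [2]=0x3f [3]=0x2f (big-endian) → word 0x88583f2f
lvl:7 @ bit 25 → (0x88583f2f>>25)&0x7f = 0x44
prio:19 @ bit 6 → (0x88583f2f>>6)&0x7ffff = 0x160fc  ←
flags:6 @ bit 0 → (0x88583f2f>>0)&0x3f = 0x2f
prio signed 19b, MSB=0: value = 90364

90364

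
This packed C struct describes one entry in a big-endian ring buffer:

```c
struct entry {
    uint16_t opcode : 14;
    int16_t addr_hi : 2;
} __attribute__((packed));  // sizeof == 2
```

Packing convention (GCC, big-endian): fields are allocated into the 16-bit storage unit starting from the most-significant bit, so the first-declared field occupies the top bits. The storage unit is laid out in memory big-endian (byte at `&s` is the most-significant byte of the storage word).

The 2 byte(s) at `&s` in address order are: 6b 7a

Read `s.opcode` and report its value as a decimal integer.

6878

[0]=0x6b [1]=0x7a (big-endian) → word 0x6b7a
opcode [2+:14] = (word>>2) & 0x3fff = 6878  ←
addr_hi [0+:2] = (word>>0) & 0x3 = 2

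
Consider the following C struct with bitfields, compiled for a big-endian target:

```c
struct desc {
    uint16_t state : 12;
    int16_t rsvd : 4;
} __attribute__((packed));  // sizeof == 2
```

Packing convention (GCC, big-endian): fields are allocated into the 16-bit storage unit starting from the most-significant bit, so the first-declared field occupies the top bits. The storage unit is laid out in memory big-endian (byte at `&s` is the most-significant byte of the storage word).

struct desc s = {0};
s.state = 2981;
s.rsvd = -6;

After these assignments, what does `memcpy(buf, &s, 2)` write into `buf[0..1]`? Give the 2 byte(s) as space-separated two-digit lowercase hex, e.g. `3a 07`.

ba 5a

state (12b) val=2981 bits=0xba5 at bit 4: 0xba50
rsvd (4b) val=-6 bits=0xa at bit 0: 0xba5a
word = 0xba5a → big-endian bytes:
  [0]=0xba  [1]=0x5a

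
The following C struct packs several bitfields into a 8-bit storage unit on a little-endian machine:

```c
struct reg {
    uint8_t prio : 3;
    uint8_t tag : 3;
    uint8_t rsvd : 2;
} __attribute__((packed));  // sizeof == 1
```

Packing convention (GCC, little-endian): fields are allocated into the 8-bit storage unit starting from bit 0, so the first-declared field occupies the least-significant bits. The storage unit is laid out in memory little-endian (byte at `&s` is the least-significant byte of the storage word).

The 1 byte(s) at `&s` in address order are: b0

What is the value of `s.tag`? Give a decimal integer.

6

[0]=0xb0 (little-endian) → word 0xb0
prio:3 @ bit 0 → (0xb0>>0)&0x7 = 0x0
tag:3 @ bit 3 → (0xb0>>3)&0x7 = 0x6  ←
rsvd:2 @ bit 6 → (0xb0>>6)&0x3 = 0x2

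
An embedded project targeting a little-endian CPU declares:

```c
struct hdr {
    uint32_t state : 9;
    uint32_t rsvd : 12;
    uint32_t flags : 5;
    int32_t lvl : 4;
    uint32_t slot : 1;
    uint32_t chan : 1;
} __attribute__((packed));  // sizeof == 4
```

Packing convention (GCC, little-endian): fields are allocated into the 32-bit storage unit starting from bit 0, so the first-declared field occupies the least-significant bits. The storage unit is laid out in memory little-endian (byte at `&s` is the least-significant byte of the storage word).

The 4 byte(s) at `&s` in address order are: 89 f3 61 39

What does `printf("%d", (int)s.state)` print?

[0]=0x89 [1]=0xf3 [2]=0x61 [3]=0x39 (little-endian) → word 0x3961f389
state:9 @ bit 0 → (0x3961f389>>0)&0x1ff = 0x189  ←
rsvd:12 @ bit 9 → (0x3961f389>>9)&0xfff = 0xf9
flags:5 @ bit 21 → (0x3961f389>>21)&0x1f = 0xb
lvl:4 @ bit 26 → (0x3961f389>>26)&0xf = 0xe
slot:1 @ bit 30 → (0x3961f389>>30)&0x1 = 0x0
chan:1 @ bit 31 → (0x3961f389>>31)&0x1 = 0x0

393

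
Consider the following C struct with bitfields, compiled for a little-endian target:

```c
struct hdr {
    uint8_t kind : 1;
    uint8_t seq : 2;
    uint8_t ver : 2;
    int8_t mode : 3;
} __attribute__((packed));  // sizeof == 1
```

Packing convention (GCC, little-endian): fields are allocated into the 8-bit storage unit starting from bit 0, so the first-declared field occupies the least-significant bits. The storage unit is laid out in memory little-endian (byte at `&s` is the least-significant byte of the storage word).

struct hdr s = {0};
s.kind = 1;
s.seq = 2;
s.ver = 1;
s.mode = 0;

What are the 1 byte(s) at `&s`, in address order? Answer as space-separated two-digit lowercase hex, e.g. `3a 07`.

[0+:1] kind=1 & 0x1 = 0x1; word=0x01
[1+:2] seq=2 & 0x3 = 0x2; word=0x05
[3+:2] ver=1 & 0x3 = 0x1; word=0x0d
[5+:3] mode=0 & 0x7 = 0x0; word=0x0d
word = 0x0d → little-endian bytes:
  [0]=0x0d

0d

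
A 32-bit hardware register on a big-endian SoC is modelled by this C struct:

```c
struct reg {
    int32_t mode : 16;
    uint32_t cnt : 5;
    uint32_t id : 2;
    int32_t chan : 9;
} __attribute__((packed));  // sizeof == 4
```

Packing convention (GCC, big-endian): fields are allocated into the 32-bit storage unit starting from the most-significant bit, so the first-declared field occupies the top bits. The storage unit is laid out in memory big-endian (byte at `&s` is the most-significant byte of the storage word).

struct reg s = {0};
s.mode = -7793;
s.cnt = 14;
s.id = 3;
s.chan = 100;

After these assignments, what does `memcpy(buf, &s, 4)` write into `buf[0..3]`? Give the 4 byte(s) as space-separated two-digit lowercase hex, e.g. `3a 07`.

[16+:16] mode=-7793 & 0xffff = 0xe18f; word=0xe18f0000
[11+:5] cnt=14 & 0x1f = 0xe; word=0xe18f7000
[9+:2] id=3 & 0x3 = 0x3; word=0xe18f7600
[0+:9] chan=100 & 0x1ff = 0x64; word=0xe18f7664
word = 0xe18f7664 → big-endian bytes:
  [0]=0xe1  [1]=0x8f  [2]=0x76  [3]=0x64

e1 8f 76 64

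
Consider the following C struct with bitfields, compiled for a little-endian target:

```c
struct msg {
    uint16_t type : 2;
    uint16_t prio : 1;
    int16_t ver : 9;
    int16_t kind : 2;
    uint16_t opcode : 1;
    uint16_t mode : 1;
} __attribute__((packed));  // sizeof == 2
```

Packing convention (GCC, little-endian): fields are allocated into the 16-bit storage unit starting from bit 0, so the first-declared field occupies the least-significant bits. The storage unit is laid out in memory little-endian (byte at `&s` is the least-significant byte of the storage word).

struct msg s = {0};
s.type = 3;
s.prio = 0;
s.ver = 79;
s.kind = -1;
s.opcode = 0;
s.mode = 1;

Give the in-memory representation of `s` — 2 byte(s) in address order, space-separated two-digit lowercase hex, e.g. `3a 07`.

7b b2

type:2 = 3 → 0x3 << 0 → word 0x0003
prio:1 = 0 → 0x0 << 2 → word 0x0003
ver:9 = 79 → 0x4f << 3 → word 0x027b
kind:2 = -1 → 0x3 << 12 → word 0x327b
opcode:1 = 0 → 0x0 << 14 → word 0x327b
mode:1 = 1 → 0x1 << 15 → word 0xb27b
word = 0xb27b → little-endian bytes:
  [0]=0x7b  [1]=0xb2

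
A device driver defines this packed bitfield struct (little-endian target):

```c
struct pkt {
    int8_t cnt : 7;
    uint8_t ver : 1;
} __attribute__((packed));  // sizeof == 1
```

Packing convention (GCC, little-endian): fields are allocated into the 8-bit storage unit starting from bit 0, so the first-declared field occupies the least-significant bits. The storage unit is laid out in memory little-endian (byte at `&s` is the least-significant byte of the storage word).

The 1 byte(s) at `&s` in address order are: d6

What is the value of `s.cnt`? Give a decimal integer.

[0]=0xd6 (little-endian) → word 0xd6
cnt:7 @ bit 0 → (0xd6>>0)&0x7f = 0x56  ←
ver:1 @ bit 7 → (0xd6>>7)&0x1 = 0x1
cnt signed 7b, MSB=1: 86 - 128 = -42

-42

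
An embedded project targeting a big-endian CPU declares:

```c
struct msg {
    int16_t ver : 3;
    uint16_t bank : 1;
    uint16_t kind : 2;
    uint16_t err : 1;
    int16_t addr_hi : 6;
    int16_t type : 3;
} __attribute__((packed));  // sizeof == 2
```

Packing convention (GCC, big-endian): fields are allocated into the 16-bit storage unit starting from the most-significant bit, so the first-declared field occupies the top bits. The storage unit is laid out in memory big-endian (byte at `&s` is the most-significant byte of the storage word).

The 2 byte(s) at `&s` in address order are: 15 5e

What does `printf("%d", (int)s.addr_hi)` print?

[0]=0x15 [1]=0x5e (big-endian) → word 0x155e
ver [13+:3] = (word>>13) & 0x7 = 0
bank [12+:1] = (word>>12) & 0x1 = 1
kind [10+:2] = (word>>10) & 0x3 = 1
err [9+:1] = (word>>9) & 0x1 = 0
addr_hi [3+:6] = (word>>3) & 0x3f = 43  ←
type [0+:3] = (word>>0) & 0x7 = 6
addr_hi signed 6b, MSB=1: 43 - 64 = -21

-21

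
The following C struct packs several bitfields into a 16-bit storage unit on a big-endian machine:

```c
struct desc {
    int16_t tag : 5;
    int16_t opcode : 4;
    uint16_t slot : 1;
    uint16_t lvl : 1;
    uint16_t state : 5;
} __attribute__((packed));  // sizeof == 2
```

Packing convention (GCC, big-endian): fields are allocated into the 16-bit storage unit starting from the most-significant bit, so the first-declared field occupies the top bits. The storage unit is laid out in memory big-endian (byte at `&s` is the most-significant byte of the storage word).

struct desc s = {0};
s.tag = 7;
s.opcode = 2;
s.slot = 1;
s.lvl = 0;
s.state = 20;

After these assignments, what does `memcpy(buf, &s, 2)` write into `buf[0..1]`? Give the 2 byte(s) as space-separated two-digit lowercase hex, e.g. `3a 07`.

[11+:5] tag=7 & 0x1f = 0x7; word=0x3800
[7+:4] opcode=2 & 0xf = 0x2; word=0x3900
[6+:1] slot=1 & 0x1 = 0x1; word=0x3940
[5+:1] lvl=0 & 0x1 = 0x0; word=0x3940
[0+:5] state=20 & 0x1f = 0x14; word=0x3954
word = 0x3954 → big-endian bytes:
  [0]=0x39  [1]=0x54

39 54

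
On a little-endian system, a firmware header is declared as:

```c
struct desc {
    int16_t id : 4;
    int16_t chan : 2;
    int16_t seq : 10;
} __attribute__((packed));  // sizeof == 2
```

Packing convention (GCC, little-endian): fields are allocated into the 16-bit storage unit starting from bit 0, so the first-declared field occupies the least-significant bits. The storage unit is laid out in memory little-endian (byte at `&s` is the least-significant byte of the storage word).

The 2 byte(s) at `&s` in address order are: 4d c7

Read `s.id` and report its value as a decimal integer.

-3

[0]=0x4d [1]=0xc7 (little-endian) → word 0xc74d
id:4 @ bit 0 → (0xc74d>>0)&0xf = 0xd  ←
chan:2 @ bit 4 → (0xc74d>>4)&0x3 = 0x0
seq:10 @ bit 6 → (0xc74d>>6)&0x3ff = 0x31d
id signed 4b, MSB=1: 13 - 16 = -3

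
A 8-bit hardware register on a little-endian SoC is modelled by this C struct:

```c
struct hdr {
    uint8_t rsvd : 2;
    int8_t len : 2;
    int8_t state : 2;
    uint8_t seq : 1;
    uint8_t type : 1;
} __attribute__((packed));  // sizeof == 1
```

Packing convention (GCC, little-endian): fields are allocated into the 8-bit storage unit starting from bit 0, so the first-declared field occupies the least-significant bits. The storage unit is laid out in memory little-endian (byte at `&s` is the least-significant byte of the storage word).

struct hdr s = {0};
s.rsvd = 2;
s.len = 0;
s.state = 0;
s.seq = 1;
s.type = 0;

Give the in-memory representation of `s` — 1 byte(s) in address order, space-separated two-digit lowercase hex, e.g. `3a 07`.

42

[0+:2] rsvd=2 & 0x3 = 0x2; word=0x02
[2+:2] len=0 & 0x3 = 0x0; word=0x02
[4+:2] state=0 & 0x3 = 0x0; word=0x02
[6+:1] seq=1 & 0x1 = 0x1; word=0x42
[7+:1] type=0 & 0x1 = 0x0; word=0x42
word = 0x42 → little-endian bytes:
  [0]=0x42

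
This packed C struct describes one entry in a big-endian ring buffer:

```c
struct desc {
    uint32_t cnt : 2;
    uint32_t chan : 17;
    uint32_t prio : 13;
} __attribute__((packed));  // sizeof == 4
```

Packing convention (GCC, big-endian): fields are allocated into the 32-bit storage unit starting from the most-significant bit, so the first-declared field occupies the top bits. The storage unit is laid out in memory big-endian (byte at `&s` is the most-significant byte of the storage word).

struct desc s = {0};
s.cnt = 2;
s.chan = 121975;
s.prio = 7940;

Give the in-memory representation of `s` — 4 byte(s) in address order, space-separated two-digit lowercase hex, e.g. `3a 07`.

cnt (2b) val=2 bits=0x2 at bit 30: 0x80000000
chan (17b) val=121975 bits=0x1dc77 at bit 13: 0xbb8ee000
prio (13b) val=7940 bits=0x1f04 at bit 0: 0xbb8eff04
word = 0xbb8eff04 → big-endian bytes:
  [0]=0xbb  [1]=0x8e  [2]=0xff  [3]=0x04

bb 8e ff 04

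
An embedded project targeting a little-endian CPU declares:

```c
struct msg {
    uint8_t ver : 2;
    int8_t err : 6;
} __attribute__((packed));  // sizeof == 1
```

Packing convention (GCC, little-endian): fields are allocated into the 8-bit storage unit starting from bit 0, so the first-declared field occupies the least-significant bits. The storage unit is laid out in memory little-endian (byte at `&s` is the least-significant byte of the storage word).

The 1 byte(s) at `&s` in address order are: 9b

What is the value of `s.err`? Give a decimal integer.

-26

[0]=0x9b (little-endian) → word 0x9b
ver:2 @ bit 0 → (0x9b>>0)&0x3 = 0x3
err:6 @ bit 2 → (0x9b>>2)&0x3f = 0x26  ←
err signed 6b, MSB=1: 38 - 64 = -26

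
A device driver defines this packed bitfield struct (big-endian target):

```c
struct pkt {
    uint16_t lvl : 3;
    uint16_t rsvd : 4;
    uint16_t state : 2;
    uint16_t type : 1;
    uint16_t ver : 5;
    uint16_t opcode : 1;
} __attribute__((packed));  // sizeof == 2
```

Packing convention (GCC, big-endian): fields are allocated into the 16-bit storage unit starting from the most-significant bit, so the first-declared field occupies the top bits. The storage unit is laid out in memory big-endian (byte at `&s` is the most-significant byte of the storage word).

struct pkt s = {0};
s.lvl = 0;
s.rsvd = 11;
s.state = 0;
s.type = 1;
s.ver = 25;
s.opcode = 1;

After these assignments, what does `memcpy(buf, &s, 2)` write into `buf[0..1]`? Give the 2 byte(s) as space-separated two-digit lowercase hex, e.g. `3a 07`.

lvl:3 = 0 → 0x0 << 13 → word 0x0000
rsvd:4 = 11 → 0xb << 9 → word 0x1600
state:2 = 0 → 0x0 << 7 → word 0x1600
type:1 = 1 → 0x1 << 6 → word 0x1640
ver:5 = 25 → 0x19 << 1 → word 0x1672
opcode:1 = 1 → 0x1 << 0 → word 0x1673
word = 0x1673 → big-endian bytes:
  [0]=0x16  [1]=0x73

16 73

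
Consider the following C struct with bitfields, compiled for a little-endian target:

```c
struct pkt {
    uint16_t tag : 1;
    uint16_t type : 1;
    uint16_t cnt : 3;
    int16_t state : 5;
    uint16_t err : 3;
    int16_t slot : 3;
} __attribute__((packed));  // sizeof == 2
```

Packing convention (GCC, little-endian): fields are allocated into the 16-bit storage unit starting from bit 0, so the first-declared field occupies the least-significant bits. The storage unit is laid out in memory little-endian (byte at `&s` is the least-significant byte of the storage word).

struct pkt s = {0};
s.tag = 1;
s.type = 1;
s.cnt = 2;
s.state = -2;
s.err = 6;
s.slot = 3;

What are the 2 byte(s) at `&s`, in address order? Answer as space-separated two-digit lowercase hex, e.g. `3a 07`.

cb 7b

tag (1b) val=1 bits=0x1 at bit 0: 0x0001
type (1b) val=1 bits=0x1 at bit 1: 0x0003
cnt (3b) val=2 bits=0x2 at bit 2: 0x000b
state (5b) val=-2 bits=0x1e at bit 5: 0x03cb
err (3b) val=6 bits=0x6 at bit 10: 0x1bcb
slot (3b) val=3 bits=0x3 at bit 13: 0x7bcb
word = 0x7bcb → little-endian bytes:
  [0]=0xcb  [1]=0x7b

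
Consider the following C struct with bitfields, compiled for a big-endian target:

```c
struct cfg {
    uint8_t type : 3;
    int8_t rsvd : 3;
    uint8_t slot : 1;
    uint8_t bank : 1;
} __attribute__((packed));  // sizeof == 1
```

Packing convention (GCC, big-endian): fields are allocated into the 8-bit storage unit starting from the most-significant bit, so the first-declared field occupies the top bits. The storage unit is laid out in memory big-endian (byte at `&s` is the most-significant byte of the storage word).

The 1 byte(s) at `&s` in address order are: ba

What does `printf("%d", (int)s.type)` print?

[0]=0xba (big-endian) → word 0xba
type [5+:3] = (word>>5) & 0x7 = 5  ←
rsvd [2+:3] = (word>>2) & 0x7 = 6
slot [1+:1] = (word>>1) & 0x1 = 1
bank [0+:1] = (word>>0) & 0x1 = 0

5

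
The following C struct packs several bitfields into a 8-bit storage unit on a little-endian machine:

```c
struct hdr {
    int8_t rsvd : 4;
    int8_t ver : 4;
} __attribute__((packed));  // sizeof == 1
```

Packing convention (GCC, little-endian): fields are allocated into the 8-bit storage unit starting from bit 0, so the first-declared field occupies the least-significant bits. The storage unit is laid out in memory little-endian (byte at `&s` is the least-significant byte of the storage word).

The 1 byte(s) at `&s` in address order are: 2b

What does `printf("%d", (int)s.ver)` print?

[0]=0x2b (little-endian) → word 0x2b
rsvd:4 @ bit 0 → (0x2b>>0)&0xf = 0xb
ver:4 @ bit 4 → (0x2b>>4)&0xf = 0x2  ←
ver signed 4b, MSB=0: value = 2

2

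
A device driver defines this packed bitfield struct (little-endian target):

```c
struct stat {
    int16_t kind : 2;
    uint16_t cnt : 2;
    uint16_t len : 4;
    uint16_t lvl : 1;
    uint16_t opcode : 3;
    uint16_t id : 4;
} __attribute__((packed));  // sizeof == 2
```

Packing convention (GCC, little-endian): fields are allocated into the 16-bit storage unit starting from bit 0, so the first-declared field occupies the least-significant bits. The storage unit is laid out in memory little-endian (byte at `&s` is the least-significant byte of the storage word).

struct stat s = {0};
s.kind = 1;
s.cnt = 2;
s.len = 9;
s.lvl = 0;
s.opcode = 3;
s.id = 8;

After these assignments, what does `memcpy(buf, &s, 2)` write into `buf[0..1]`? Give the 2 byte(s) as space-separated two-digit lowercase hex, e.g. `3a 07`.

99 86

kind:2 = 1 → 0x1 << 0 → word 0x0001
cnt:2 = 2 → 0x2 << 2 → word 0x0009
len:4 = 9 → 0x9 << 4 → word 0x0099
lvl:1 = 0 → 0x0 << 8 → word 0x0099
opcode:3 = 3 → 0x3 << 9 → word 0x0699
id:4 = 8 → 0x8 << 12 → word 0x8699
word = 0x8699 → little-endian bytes:
  [0]=0x99  [1]=0x86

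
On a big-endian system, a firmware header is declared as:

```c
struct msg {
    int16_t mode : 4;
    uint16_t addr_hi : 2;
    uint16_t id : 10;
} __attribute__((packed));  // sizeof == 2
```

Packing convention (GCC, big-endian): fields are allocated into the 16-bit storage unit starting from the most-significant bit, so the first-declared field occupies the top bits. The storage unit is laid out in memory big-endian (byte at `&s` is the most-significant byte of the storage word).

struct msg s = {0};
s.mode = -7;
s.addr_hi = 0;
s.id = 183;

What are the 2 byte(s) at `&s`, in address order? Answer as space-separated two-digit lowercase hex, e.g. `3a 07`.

90 b7

mode:4 = -7 → 0x9 << 12 → word 0x9000
addr_hi:2 = 0 → 0x0 << 10 → word 0x9000
id:10 = 183 → 0xb7 << 0 → word 0x90b7
word = 0x90b7 → big-endian bytes:
  [0]=0x90  [1]=0xb7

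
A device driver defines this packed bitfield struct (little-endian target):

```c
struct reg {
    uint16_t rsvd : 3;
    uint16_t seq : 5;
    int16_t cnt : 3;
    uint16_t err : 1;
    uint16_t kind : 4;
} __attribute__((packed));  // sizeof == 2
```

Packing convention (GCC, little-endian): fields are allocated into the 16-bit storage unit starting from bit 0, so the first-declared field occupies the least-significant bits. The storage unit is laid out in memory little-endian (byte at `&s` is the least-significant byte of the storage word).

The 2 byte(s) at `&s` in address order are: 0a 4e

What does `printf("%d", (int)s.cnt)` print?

[0]=0x0a [1]=0x4e (little-endian) → word 0x4e0a
rsvd [0+:3] = (word>>0) & 0x7 = 2
seq [3+:5] = (word>>3) & 0x1f = 1
cnt [8+:3] = (word>>8) & 0x7 = 6  ←
err [11+:1] = (word>>11) & 0x1 = 1
kind [12+:4] = (word>>12) & 0xf = 4
cnt signed 3b, MSB=1: 6 - 8 = -2

-2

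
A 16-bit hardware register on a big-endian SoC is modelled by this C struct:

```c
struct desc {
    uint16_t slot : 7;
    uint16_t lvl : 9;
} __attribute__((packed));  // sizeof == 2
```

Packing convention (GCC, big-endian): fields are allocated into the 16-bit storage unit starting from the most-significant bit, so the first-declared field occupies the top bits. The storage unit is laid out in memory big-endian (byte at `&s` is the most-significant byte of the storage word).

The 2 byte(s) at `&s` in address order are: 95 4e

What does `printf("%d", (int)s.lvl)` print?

[0]=0x95 [1]=0x4e (big-endian) → word 0x954e
slot:7 @ bit 9 → (0x954e>>9)&0x7f = 0x4a
lvl:9 @ bit 0 → (0x954e>>0)&0x1ff = 0x14e  ←

334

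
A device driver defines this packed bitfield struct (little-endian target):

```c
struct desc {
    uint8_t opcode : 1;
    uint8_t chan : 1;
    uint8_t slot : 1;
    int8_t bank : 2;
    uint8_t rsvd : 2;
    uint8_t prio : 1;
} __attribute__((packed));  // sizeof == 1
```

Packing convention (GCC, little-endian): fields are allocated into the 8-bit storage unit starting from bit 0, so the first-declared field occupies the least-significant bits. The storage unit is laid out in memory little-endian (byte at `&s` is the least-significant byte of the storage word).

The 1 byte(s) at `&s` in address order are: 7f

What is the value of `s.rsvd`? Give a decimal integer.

3

[0]=0x7f (little-endian) → word 0x7f
opcode:1 @ bit 0 → (0x7f>>0)&0x1 = 0x1
chan:1 @ bit 1 → (0x7f>>1)&0x1 = 0x1
slot:1 @ bit 2 → (0x7f>>2)&0x1 = 0x1
bank:2 @ bit 3 → (0x7f>>3)&0x3 = 0x3
rsvd:2 @ bit 5 → (0x7f>>5)&0x3 = 0x3  ←
prio:1 @ bit 7 → (0x7f>>7)&0x1 = 0x0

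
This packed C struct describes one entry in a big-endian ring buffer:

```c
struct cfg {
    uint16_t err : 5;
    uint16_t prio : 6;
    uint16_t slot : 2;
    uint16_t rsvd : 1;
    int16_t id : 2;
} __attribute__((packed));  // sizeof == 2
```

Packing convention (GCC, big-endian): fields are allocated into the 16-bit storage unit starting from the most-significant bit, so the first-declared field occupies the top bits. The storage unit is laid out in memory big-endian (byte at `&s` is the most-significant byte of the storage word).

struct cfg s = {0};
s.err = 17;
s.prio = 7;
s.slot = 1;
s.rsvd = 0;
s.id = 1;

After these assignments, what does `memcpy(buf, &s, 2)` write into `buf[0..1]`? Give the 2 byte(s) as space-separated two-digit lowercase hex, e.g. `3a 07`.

88 e9

err:5 = 17 → 0x11 << 11 → word 0x8800
prio:6 = 7 → 0x7 << 5 → word 0x88e0
slot:2 = 1 → 0x1 << 3 → word 0x88e8
rsvd:1 = 0 → 0x0 << 2 → word 0x88e8
id:2 = 1 → 0x1 << 0 → word 0x88e9
word = 0x88e9 → big-endian bytes:
  [0]=0x88  [1]=0xe9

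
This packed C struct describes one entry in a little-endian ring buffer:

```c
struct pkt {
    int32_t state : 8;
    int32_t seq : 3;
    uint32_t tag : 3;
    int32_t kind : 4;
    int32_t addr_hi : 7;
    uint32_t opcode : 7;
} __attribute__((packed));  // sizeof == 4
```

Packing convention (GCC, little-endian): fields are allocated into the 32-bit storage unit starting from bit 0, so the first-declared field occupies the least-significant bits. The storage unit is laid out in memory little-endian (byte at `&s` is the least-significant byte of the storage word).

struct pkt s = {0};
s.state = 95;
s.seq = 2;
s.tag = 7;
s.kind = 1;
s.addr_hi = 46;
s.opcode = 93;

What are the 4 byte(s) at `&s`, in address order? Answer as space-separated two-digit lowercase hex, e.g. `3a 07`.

[0+:8] state=95 & 0xff = 0x5f; word=0x0000005f
[8+:3] seq=2 & 0x7 = 0x2; word=0x0000025f
[11+:3] tag=7 & 0x7 = 0x7; word=0x00003a5f
[14+:4] kind=1 & 0xf = 0x1; word=0x00007a5f
[18+:7] addr_hi=46 & 0x7f = 0x2e; word=0x00b87a5f
[25+:7] opcode=93 & 0x7f = 0x5d; word=0xbab87a5f
word = 0xbab87a5f → little-endian bytes:
  [0]=0x5f  [1]=0x7a  [2]=0xb8  [3]=0xba

5f 7a b8 ba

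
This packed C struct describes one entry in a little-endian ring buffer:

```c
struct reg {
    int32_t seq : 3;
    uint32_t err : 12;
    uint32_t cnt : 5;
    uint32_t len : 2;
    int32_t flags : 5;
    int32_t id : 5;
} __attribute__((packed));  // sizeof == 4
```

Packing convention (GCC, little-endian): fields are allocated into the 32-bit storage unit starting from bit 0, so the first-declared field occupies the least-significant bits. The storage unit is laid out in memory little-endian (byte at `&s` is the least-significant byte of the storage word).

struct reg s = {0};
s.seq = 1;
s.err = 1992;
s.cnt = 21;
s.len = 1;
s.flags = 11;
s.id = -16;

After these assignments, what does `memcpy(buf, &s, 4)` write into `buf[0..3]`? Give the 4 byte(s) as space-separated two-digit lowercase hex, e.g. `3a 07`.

41 be da 82

[0+:3] seq=1 & 0x7 = 0x1; word=0x00000001
[3+:12] err=1992 & 0xfff = 0x7c8; word=0x00003e41
[15+:5] cnt=21 & 0x1f = 0x15; word=0x000abe41
[20+:2] len=1 & 0x3 = 0x1; word=0x001abe41
[22+:5] flags=11 & 0x1f = 0xb; word=0x02dabe41
[27+:5] id=-16 & 0x1f = 0x10; word=0x82dabe41
word = 0x82dabe41 → little-endian bytes:
  [0]=0x41  [1]=0xbe  [2]=0xda  [3]=0x82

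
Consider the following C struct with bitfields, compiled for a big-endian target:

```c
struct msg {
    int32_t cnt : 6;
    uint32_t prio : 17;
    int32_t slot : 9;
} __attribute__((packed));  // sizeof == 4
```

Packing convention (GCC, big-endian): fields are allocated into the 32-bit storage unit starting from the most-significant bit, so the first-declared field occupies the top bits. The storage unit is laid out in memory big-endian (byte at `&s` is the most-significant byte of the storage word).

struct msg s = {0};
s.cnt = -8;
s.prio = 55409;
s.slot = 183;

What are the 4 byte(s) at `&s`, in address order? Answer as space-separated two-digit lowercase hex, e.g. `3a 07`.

[26+:6] cnt=-8 & 0x3f = 0x38; word=0xe0000000
[9+:17] prio=55409 & 0x1ffff = 0xd871; word=0xe1b0e200
[0+:9] slot=183 & 0x1ff = 0xb7; word=0xe1b0e2b7
word = 0xe1b0e2b7 → big-endian bytes:
  [0]=0xe1  [1]=0xb0  [2]=0xe2  [3]=0xb7

e1 b0 e2 b7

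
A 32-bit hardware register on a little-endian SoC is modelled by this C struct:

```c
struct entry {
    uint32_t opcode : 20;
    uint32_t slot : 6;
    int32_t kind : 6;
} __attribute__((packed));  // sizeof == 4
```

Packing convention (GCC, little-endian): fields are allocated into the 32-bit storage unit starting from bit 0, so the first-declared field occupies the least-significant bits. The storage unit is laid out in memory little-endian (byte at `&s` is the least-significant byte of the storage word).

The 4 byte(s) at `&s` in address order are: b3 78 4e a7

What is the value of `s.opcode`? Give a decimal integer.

[0]=0xb3 [1]=0x78 [2]=0x4e [3]=0xa7 (little-endian) → word 0xa74e78b3
opcode:20 @ bit 0 → (0xa74e78b3>>0)&0xfffff = 0xe78b3  ←
slot:6 @ bit 20 → (0xa74e78b3>>20)&0x3f = 0x34
kind:6 @ bit 26 → (0xa74e78b3>>26)&0x3f = 0x29

948403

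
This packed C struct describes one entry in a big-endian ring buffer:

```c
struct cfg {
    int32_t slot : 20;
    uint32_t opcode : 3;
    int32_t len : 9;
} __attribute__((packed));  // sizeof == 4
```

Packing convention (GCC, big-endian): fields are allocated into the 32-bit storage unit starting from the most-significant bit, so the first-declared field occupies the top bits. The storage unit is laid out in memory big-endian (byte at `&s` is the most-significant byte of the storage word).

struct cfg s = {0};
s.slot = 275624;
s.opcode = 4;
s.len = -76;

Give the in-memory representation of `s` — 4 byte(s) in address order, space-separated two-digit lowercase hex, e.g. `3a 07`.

slot:20 = 275624 → 0x434a8 << 12 → word 0x434a8000
opcode:3 = 4 → 0x4 << 9 → word 0x434a8800
len:9 = -76 → 0x1b4 << 0 → word 0x434a89b4
word = 0x434a89b4 → big-endian bytes:
  [0]=0x43  [1]=0x4a  [2]=0x89  [3]=0xb4

43 4a 89 b4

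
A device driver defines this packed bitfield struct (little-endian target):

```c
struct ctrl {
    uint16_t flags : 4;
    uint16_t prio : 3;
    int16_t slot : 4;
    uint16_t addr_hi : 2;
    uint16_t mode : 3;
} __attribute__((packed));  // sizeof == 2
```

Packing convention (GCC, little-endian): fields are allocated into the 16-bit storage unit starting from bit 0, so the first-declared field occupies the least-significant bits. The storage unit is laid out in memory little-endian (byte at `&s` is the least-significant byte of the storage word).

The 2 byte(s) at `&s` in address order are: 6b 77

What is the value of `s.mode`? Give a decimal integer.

[0]=0x6b [1]=0x77 (little-endian) → word 0x776b
flags [0+:4] = (word>>0) & 0xf = 11
prio [4+:3] = (word>>4) & 0x7 = 6
slot [7+:4] = (word>>7) & 0xf = 14
addr_hi [11+:2] = (word>>11) & 0x3 = 2
mode [13+:3] = (word>>13) & 0x7 = 3  ←

3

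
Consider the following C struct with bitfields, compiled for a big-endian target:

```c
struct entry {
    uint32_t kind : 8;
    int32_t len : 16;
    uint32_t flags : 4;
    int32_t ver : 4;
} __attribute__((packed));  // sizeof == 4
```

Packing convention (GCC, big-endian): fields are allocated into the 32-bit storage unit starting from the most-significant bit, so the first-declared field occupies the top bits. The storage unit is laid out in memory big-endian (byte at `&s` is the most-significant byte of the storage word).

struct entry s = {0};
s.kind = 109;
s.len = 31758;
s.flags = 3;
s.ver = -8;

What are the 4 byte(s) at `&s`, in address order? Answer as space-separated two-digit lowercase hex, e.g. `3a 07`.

kind (8b) val=109 bits=0x6d at bit 24: 0x6d000000
len (16b) val=31758 bits=0x7c0e at bit 8: 0x6d7c0e00
flags (4b) val=3 bits=0x3 at bit 4: 0x6d7c0e30
ver (4b) val=-8 bits=0x8 at bit 0: 0x6d7c0e38
word = 0x6d7c0e38 → big-endian bytes:
  [0]=0x6d  [1]=0x7c  [2]=0x0e  [3]=0x38

6d 7c 0e 38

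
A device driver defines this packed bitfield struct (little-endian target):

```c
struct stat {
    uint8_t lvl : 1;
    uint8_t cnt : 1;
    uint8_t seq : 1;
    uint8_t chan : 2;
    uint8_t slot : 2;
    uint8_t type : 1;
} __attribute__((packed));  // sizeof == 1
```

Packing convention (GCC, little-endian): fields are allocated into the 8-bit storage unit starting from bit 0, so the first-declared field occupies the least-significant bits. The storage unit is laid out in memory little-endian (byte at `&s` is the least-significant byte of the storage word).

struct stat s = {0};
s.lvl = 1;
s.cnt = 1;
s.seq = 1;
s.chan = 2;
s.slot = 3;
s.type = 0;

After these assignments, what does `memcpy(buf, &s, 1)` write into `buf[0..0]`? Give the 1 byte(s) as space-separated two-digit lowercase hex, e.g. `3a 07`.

[0+:1] lvl=1 & 0x1 = 0x1; word=0x01
[1+:1] cnt=1 & 0x1 = 0x1; word=0x03
[2+:1] seq=1 & 0x1 = 0x1; word=0x07
[3+:2] chan=2 & 0x3 = 0x2; word=0x17
[5+:2] slot=3 & 0x3 = 0x3; word=0x77
[7+:1] type=0 & 0x1 = 0x0; word=0x77
word = 0x77 → little-endian bytes:
  [0]=0x77

77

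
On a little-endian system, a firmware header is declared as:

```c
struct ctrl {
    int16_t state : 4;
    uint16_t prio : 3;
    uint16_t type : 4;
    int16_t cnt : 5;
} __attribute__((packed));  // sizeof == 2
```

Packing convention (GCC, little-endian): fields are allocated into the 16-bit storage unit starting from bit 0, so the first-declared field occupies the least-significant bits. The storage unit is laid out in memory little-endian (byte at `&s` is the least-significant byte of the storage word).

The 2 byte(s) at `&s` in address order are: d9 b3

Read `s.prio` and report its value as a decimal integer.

[0]=0xd9 [1]=0xb3 (little-endian) → word 0xb3d9
state [0+:4] = (word>>0) & 0xf = 9
prio [4+:3] = (word>>4) & 0x7 = 5  ←
type [7+:4] = (word>>7) & 0xf = 7
cnt [11+:5] = (word>>11) & 0x1f = 22

5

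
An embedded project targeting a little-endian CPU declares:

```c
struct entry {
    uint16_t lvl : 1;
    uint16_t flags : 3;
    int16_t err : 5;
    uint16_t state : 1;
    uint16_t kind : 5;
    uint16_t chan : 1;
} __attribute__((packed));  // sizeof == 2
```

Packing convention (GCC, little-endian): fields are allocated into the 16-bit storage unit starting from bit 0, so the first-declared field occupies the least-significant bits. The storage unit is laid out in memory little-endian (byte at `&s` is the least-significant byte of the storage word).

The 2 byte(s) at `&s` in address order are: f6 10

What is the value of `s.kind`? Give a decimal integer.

[0]=0xf6 [1]=0x10 (little-endian) → word 0x10f6
lvl:1 @ bit 0 → (0x10f6>>0)&0x1 = 0x0
flags:3 @ bit 1 → (0x10f6>>1)&0x7 = 0x3
err:5 @ bit 4 → (0x10f6>>4)&0x1f = 0xf
state:1 @ bit 9 → (0x10f6>>9)&0x1 = 0x0
kind:5 @ bit 10 → (0x10f6>>10)&0x1f = 0x4  ←
chan:1 @ bit 15 → (0x10f6>>15)&0x1 = 0x0

4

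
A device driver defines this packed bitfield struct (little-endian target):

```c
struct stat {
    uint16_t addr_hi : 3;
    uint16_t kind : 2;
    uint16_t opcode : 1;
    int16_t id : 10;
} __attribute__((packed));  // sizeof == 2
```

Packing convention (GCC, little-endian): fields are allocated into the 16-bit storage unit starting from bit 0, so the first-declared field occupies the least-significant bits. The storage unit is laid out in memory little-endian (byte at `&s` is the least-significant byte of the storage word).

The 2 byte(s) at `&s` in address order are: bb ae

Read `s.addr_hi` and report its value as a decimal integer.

[0]=0xbb [1]=0xae (little-endian) → word 0xaebb
addr_hi [0+:3] = (word>>0) & 0x7 = 3  ←
kind [3+:2] = (word>>3) & 0x3 = 3
opcode [5+:1] = (word>>5) & 0x1 = 1
id [6+:10] = (word>>6) & 0x3ff = 698

3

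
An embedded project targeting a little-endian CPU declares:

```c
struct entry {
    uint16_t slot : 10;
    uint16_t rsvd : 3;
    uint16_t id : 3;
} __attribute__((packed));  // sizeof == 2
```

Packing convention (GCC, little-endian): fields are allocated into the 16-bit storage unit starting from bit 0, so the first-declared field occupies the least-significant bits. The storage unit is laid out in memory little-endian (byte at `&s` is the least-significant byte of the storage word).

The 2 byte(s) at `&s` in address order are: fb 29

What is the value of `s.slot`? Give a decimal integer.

507

[0]=0xfb [1]=0x29 (little-endian) → word 0x29fb
slot:10 @ bit 0 → (0x29fb>>0)&0x3ff = 0x1fb  ←
rsvd:3 @ bit 10 → (0x29fb>>10)&0x7 = 0x2
id:3 @ bit 13 → (0x29fb>>13)&0x7 = 0x1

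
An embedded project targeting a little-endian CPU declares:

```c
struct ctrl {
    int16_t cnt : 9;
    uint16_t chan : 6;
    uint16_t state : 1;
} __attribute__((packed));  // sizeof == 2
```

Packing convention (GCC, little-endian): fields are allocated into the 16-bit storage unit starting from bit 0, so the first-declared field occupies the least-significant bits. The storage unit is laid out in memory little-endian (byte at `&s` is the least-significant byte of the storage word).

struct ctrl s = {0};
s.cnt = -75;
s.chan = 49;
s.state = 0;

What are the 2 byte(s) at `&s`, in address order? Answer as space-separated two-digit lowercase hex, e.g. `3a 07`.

cnt:9 = -75 → 0x1b5 << 0 → word 0x01b5
chan:6 = 49 → 0x31 << 9 → word 0x63b5
state:1 = 0 → 0x0 << 15 → word 0x63b5
word = 0x63b5 → little-endian bytes:
  [0]=0xb5  [1]=0x63

b5 63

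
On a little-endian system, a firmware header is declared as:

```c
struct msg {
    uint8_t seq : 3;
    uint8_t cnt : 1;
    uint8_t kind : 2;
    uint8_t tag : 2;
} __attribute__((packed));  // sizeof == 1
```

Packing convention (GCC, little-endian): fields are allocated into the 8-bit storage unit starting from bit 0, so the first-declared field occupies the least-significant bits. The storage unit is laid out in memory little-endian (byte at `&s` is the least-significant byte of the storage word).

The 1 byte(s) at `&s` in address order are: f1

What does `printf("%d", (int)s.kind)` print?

[0]=0xf1 (little-endian) → word 0xf1
seq [0+:3] = (word>>0) & 0x7 = 1
cnt [3+:1] = (word>>3) & 0x1 = 0
kind [4+:2] = (word>>4) & 0x3 = 3  ←
tag [6+:2] = (word>>6) & 0x3 = 3

3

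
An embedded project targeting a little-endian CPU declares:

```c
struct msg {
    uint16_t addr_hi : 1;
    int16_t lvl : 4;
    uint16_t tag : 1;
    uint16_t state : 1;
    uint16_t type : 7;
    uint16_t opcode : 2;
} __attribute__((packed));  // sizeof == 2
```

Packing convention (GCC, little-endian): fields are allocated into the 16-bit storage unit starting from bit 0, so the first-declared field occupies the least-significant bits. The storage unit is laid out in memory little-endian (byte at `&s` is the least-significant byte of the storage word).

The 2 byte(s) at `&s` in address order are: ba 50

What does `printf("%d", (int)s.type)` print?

33

[0]=0xba [1]=0x50 (little-endian) → word 0x50ba
addr_hi [0+:1] = (word>>0) & 0x1 = 0
lvl [1+:4] = (word>>1) & 0xf = 13
tag [5+:1] = (word>>5) & 0x1 = 1
state [6+:1] = (word>>6) & 0x1 = 0
type [7+:7] = (word>>7) & 0x7f = 33  ←
opcode [14+:2] = (word>>14) & 0x3 = 1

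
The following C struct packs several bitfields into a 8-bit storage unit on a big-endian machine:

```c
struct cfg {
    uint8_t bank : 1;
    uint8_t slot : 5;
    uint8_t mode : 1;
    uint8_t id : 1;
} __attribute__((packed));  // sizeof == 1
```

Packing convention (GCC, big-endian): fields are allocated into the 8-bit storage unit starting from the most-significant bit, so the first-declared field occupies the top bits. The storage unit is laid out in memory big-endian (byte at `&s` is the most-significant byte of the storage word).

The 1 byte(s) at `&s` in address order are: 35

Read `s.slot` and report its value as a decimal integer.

13

[0]=0x35 (big-endian) → word 0x35
bank [7+:1] = (word>>7) & 0x1 = 0
slot [2+:5] = (word>>2) & 0x1f = 13  ←
mode [1+:1] = (word>>1) & 0x1 = 0
id [0+:1] = (word>>0) & 0x1 = 1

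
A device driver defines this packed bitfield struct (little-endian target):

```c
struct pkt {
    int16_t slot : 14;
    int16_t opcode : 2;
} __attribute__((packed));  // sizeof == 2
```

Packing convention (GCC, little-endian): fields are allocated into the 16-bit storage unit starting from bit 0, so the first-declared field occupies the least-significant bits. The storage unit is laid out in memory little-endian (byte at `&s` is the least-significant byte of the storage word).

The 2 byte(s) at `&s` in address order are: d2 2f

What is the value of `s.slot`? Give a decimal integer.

[0]=0xd2 [1]=0x2f (little-endian) → word 0x2fd2
slot:14 @ bit 0 → (0x2fd2>>0)&0x3fff = 0x2fd2  ←
opcode:2 @ bit 14 → (0x2fd2>>14)&0x3 = 0x0
slot signed 14b, MSB=1: 12242 - 16384 = -4142

-4142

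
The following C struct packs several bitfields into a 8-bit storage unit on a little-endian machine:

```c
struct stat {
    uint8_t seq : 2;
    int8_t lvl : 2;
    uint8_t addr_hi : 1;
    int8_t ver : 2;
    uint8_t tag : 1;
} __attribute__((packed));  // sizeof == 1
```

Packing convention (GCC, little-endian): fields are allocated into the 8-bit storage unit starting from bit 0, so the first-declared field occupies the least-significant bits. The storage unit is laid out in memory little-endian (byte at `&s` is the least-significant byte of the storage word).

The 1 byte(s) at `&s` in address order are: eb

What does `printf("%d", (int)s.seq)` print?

3

[0]=0xeb (little-endian) → word 0xeb
seq [0+:2] = (word>>0) & 0x3 = 3  ←
lvl [2+:2] = (word>>2) & 0x3 = 2
addr_hi [4+:1] = (word>>4) & 0x1 = 0
ver [5+:2] = (word>>5) & 0x3 = 3
tag [7+:1] = (word>>7) & 0x1 = 1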